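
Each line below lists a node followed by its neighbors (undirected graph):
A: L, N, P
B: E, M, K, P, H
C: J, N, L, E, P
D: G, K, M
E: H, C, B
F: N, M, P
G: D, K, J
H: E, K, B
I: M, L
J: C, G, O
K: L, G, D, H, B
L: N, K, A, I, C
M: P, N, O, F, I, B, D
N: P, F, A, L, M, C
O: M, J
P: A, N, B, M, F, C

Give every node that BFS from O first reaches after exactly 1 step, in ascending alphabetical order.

Level 0: O
Level 1: J, M
Level 2: B, C, D, F, G, I, N, P
Level 3: A, E, H, K, L

J, M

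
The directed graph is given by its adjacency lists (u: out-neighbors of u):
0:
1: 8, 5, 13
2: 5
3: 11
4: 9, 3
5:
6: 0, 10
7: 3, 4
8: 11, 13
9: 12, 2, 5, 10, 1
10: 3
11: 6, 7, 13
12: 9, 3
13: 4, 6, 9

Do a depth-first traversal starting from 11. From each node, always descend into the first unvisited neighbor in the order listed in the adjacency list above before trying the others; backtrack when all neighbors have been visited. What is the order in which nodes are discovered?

11, 6, 0, 10, 3, 7, 4, 9, 12, 2, 5, 1, 8, 13

Visit 11
11 → 6
6 → 0
6 → 10
10 → 3
11 → 7
7 → 4
4 → 9
9 → 12
9 → 2
2 → 5
9 → 1
1 → 8
8 → 13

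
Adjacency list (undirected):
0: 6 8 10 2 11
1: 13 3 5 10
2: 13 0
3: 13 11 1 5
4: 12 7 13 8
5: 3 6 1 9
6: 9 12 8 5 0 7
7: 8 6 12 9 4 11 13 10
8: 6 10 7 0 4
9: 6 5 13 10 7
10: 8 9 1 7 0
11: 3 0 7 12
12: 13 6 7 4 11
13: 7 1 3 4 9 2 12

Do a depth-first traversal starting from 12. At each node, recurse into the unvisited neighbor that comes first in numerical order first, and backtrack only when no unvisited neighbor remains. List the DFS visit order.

12 -> 4 -> 7 -> 6 -> 0 -> 2 -> 13 -> 1 -> 3 -> 5 -> 9 -> 10 -> 8 -> 11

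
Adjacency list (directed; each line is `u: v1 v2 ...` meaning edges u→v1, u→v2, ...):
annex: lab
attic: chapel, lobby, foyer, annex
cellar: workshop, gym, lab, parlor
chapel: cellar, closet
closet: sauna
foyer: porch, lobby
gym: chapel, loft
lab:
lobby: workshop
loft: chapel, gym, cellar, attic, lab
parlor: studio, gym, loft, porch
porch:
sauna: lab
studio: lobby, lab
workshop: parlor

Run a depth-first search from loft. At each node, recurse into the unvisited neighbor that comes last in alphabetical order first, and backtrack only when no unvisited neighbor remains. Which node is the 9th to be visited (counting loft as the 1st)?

Visit loft
loft → lab
loft → gym
gym → chapel
chapel → closet
closet → sauna
chapel → cellar
cellar → workshop
workshop → parlor
parlor → studio
studio → lobby
parlor → porch
loft → attic
attic → foyer
attic → annex

Visit order: loft, lab, gym, chapel, closet, sauna, cellar, workshop, parlor, studio, lobby, porch, attic, foyer, annex

parlor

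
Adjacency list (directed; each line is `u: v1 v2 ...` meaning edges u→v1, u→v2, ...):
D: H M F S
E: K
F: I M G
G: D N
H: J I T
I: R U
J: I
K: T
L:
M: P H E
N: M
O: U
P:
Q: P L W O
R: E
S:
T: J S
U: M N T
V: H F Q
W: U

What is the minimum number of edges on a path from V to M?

Level 0: V
Level 1: F, H, Q
Level 2: G, I, J, L, M, O, P, T, W
Level 3: D, E, N, R, S, U
Level 4: K
M first appears at level 2.

2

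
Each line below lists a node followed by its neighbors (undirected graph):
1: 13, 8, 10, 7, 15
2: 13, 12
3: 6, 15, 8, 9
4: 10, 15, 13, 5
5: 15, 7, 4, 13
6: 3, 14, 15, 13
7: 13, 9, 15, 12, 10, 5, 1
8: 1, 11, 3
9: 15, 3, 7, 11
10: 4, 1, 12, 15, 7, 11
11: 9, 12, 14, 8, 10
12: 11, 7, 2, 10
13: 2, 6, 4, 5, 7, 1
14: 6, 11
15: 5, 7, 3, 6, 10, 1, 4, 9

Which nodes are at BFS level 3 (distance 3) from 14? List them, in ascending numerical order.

1, 2, 4, 5, 7

Level 0: 14
Level 1: 6, 11
Level 2: 3, 8, 9, 10, 12, 13, 15
Level 3: 1, 2, 4, 5, 7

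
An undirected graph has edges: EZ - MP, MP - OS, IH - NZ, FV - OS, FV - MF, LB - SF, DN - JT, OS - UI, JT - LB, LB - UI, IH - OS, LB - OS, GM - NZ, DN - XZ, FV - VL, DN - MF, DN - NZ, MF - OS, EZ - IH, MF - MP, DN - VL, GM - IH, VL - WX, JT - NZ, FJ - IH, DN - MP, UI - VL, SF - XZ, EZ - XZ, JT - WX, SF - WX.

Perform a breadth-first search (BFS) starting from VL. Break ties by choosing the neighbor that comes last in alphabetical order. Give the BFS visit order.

Visit VL; enqueue WX, UI, FV, DN → queue [WX, UI, FV, DN]
Visit WX; enqueue SF, JT → queue [UI, FV, DN, SF, JT]
Visit UI; enqueue OS, LB → queue [FV, DN, SF, JT, OS, LB]
Visit FV; enqueue MF → queue [DN, SF, JT, OS, LB, MF]
Visit DN; enqueue XZ, NZ, MP → queue [SF, JT, OS, LB, MF, XZ, NZ, MP]
Visit SF → queue [JT, OS, LB, MF, XZ, NZ, MP]
Visit JT → queue [OS, LB, MF, XZ, NZ, MP]
Visit OS; enqueue IH → queue [LB, MF, XZ, NZ, MP, IH]
Visit LB → queue [MF, XZ, NZ, MP, IH]
Visit MF → queue [XZ, NZ, MP, IH]
Visit XZ; enqueue EZ → queue [NZ, MP, IH, EZ]
Visit NZ; enqueue GM → queue [MP, IH, EZ, GM]
Visit MP → queue [IH, EZ, GM]
Visit IH; enqueue FJ → queue [EZ, GM, FJ]
Visit EZ → queue [GM, FJ]
Visit GM → queue [FJ]
Visit FJ → queue []

VL -> WX -> UI -> FV -> DN -> SF -> JT -> OS -> LB -> MF -> XZ -> NZ -> MP -> IH -> EZ -> GM -> FJ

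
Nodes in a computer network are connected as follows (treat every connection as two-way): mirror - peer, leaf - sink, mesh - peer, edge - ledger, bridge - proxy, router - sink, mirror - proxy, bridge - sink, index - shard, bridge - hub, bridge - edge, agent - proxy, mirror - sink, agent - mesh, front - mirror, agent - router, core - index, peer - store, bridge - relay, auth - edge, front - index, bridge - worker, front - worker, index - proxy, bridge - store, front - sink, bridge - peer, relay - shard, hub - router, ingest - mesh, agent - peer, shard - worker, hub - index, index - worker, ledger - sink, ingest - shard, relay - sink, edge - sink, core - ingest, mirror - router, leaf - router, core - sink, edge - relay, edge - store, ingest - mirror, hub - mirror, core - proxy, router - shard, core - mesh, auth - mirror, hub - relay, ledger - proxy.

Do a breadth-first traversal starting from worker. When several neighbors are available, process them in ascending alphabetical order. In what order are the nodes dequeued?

worker → bridge → front → index → shard → edge → hub → peer → proxy → relay → sink → store → mirror → core → ingest → router → auth → ledger → agent → mesh → leaf

Visit worker; enqueue bridge, front, index, shard → queue [bridge, front, index, shard]
Visit bridge; enqueue edge, hub, peer, proxy, relay, sink, store → queue [front, index, shard, edge, hub, peer, proxy, relay, sink, store]
Visit front; enqueue mirror → queue [index, shard, edge, hub, peer, proxy, relay, sink, store, mirror]
Visit index; enqueue core → queue [shard, edge, hub, peer, proxy, relay, sink, store, mirror, core]
Visit shard; enqueue ingest, router → queue [edge, hub, peer, proxy, relay, sink, store, mirror, core, ingest, router]
Visit edge; enqueue auth, ledger → queue [hub, peer, proxy, relay, sink, store, mirror, core, ingest, router, auth, ledger]
Visit hub → queue [peer, proxy, relay, sink, store, mirror, core, ingest, router, auth, ledger]
Visit peer; enqueue agent, mesh → queue [proxy, relay, sink, store, mirror, core, ingest, router, auth, ledger, agent, mesh]
Visit proxy → queue [relay, sink, store, mirror, core, ingest, router, auth, ledger, agent, mesh]
Visit relay → queue [sink, store, mirror, core, ingest, router, auth, ledger, agent, mesh]
Visit sink; enqueue leaf → queue [store, mirror, core, ingest, router, auth, ledger, agent, mesh, leaf]
Visit store → queue [mirror, core, ingest, router, auth, ledger, agent, mesh, leaf]
Visit mirror → queue [core, ingest, router, auth, ledger, agent, mesh, leaf]
Visit core → queue [ingest, router, auth, ledger, agent, mesh, leaf]
Visit ingest → queue [router, auth, ledger, agent, mesh, leaf]
Visit router → queue [auth, ledger, agent, mesh, leaf]
Visit auth → queue [ledger, agent, mesh, leaf]
Visit ledger → queue [agent, mesh, leaf]
Visit agent → queue [mesh, leaf]
Visit mesh → queue [leaf]
Visit leaf → queue []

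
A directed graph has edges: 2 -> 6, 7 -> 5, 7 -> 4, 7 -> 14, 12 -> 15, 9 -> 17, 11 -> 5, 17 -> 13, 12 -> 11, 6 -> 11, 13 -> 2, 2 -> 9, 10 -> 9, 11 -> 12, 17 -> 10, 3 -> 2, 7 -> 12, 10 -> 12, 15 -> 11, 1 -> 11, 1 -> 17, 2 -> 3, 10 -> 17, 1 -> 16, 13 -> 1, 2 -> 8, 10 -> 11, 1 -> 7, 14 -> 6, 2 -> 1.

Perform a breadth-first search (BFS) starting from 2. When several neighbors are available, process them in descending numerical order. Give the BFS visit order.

Visit 2; enqueue 9, 8, 6, 3, 1 → queue [9, 8, 6, 3, 1]
Visit 9; enqueue 17 → queue [8, 6, 3, 1, 17]
Visit 8 → queue [6, 3, 1, 17]
Visit 6; enqueue 11 → queue [3, 1, 17, 11]
Visit 3 → queue [1, 17, 11]
Visit 1; enqueue 16, 7 → queue [17, 11, 16, 7]
Visit 17; enqueue 13, 10 → queue [11, 16, 7, 13, 10]
Visit 11; enqueue 12, 5 → queue [16, 7, 13, 10, 12, 5]
Visit 16 → queue [7, 13, 10, 12, 5]
Visit 7; enqueue 14, 4 → queue [13, 10, 12, 5, 14, 4]
Visit 13 → queue [10, 12, 5, 14, 4]
Visit 10 → queue [12, 5, 14, 4]
Visit 12; enqueue 15 → queue [5, 14, 4, 15]
Visit 5 → queue [14, 4, 15]
Visit 14 → queue [4, 15]
Visit 4 → queue [15]
Visit 15 → queue []

2 9 8 6 3 1 17 11 16 7 13 10 12 5 14 4 15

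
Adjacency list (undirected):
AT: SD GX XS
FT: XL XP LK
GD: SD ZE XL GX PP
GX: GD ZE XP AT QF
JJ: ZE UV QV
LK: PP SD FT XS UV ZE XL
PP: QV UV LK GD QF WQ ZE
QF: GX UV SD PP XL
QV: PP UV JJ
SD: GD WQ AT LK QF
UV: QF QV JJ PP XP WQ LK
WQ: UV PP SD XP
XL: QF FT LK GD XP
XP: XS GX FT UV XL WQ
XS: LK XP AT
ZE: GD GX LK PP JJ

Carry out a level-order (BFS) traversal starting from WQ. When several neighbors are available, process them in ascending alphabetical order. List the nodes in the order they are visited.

Visit WQ; enqueue PP, SD, UV, XP → queue [PP, SD, UV, XP]
Visit PP; enqueue GD, LK, QF, QV, ZE → queue [SD, UV, XP, GD, LK, QF, QV, ZE]
Visit SD; enqueue AT → queue [UV, XP, GD, LK, QF, QV, ZE, AT]
Visit UV; enqueue JJ → queue [XP, GD, LK, QF, QV, ZE, AT, JJ]
Visit XP; enqueue FT, GX, XL, XS → queue [GD, LK, QF, QV, ZE, AT, JJ, FT, GX, XL, XS]
Visit GD → queue [LK, QF, QV, ZE, AT, JJ, FT, GX, XL, XS]
Visit LK → queue [QF, QV, ZE, AT, JJ, FT, GX, XL, XS]
Visit QF → queue [QV, ZE, AT, JJ, FT, GX, XL, XS]
Visit QV → queue [ZE, AT, JJ, FT, GX, XL, XS]
Visit ZE → queue [AT, JJ, FT, GX, XL, XS]
Visit AT → queue [JJ, FT, GX, XL, XS]
Visit JJ → queue [FT, GX, XL, XS]
Visit FT → queue [GX, XL, XS]
Visit GX → queue [XL, XS]
Visit XL → queue [XS]
Visit XS → queue []

WQ, PP, SD, UV, XP, GD, LK, QF, QV, ZE, AT, JJ, FT, GX, XL, XS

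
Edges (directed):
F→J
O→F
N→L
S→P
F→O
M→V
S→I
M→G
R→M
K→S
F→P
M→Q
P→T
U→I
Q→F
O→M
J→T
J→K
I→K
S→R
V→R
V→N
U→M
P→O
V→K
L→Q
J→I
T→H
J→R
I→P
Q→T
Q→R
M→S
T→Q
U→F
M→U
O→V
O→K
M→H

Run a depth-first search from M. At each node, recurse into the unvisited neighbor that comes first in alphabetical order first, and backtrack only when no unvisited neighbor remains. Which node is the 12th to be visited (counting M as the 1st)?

Visit M
M → G
M → H
M → Q
Q → F
F → J
J → I
I → K
K → S
S → P
P → O
O → V
V → N
N → L
V → R
P → T
M → U

Visit order: M, G, H, Q, F, J, I, K, S, P, O, V, N, L, R, T, U

V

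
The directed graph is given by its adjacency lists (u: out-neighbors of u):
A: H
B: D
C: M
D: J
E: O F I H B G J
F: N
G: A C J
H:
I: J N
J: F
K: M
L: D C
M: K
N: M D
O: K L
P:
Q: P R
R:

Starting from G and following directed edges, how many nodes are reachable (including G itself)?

BFS from G visits: G, A, C, J, H, M, F, K, N, D
Reachable nodes: 10 of 18 total.

10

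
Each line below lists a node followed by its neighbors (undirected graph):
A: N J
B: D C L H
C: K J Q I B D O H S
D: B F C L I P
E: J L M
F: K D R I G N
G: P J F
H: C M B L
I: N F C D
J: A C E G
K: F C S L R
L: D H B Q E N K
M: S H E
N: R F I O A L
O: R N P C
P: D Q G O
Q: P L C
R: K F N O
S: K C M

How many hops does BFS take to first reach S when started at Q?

2

Level 0: Q
Level 1: C, L, P
Level 2: B, D, E, G, H, I, J, K, N, O, S
Level 3: A, F, M, R
S first appears at level 2.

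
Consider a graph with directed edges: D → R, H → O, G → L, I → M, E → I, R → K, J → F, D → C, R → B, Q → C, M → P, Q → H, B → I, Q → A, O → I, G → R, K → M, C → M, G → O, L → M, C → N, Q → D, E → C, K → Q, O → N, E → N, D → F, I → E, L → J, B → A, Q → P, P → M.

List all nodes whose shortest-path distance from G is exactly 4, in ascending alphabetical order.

Level 0: G
Level 1: L, O, R
Level 2: B, I, J, K, M, N
Level 3: A, E, F, P, Q
Level 4: C, D, H

C, D, H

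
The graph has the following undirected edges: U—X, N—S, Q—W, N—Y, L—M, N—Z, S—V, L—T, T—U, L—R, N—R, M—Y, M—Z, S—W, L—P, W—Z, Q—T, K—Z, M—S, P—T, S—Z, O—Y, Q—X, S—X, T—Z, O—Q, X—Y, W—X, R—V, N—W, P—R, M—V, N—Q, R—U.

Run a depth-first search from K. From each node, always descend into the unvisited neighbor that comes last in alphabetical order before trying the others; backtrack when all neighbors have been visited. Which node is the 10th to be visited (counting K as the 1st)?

R

Visit K
K → Z
Z → W
W → X
X → Y
Y → O
O → Q
Q → T
T → U
U → R
R → V
V → S
S → N
S → M
M → L
L → P

Visit order: K, Z, W, X, Y, O, Q, T, U, R, V, S, N, M, L, P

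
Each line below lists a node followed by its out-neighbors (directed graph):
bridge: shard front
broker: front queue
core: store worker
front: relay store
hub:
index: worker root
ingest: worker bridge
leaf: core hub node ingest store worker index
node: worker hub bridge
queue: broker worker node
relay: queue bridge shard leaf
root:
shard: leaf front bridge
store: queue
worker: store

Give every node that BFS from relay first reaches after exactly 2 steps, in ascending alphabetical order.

Level 0: relay
Level 1: bridge, leaf, queue, shard
Level 2: broker, core, front, hub, index, ingest, node, store, worker
Level 3: root

broker, core, front, hub, index, ingest, node, store, worker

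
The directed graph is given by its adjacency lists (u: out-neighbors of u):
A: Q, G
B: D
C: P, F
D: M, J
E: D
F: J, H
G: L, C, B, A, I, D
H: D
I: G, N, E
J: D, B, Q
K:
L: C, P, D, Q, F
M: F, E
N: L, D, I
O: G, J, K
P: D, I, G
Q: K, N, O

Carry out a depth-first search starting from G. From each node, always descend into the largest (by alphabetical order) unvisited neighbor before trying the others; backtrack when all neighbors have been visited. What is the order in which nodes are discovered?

Visit G
G → L
L → Q
Q → O
O → K
O → J
J → D
D → M
M → F
F → H
M → E
J → B
Q → N
N → I
L → P
L → C
G → A

G → L → Q → O → K → J → D → M → F → H → E → B → N → I → P → C → A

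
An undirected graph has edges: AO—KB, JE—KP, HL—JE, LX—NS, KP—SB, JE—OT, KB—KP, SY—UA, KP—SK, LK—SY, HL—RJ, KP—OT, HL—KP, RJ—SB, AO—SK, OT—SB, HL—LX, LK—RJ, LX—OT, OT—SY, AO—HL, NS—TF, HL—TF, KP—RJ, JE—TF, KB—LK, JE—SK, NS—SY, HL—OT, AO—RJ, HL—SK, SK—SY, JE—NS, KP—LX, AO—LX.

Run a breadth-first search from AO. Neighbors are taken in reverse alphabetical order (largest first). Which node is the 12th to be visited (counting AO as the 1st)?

OT

Visit AO; enqueue SK, RJ, LX, KB, HL → queue [SK, RJ, LX, KB, HL]
Visit SK; enqueue SY, KP, JE → queue [RJ, LX, KB, HL, SY, KP, JE]
Visit RJ; enqueue SB, LK → queue [LX, KB, HL, SY, KP, JE, SB, LK]
Visit LX; enqueue OT, NS → queue [KB, HL, SY, KP, JE, SB, LK, OT, NS]
Visit KB → queue [HL, SY, KP, JE, SB, LK, OT, NS]
Visit HL; enqueue TF → queue [SY, KP, JE, SB, LK, OT, NS, TF]
Visit SY; enqueue UA → queue [KP, JE, SB, LK, OT, NS, TF, UA]
Visit KP → queue [JE, SB, LK, OT, NS, TF, UA]
Visit JE → queue [SB, LK, OT, NS, TF, UA]
Visit SB → queue [LK, OT, NS, TF, UA]
Visit LK → queue [OT, NS, TF, UA]
Visit OT → queue [NS, TF, UA]
Visit NS → queue [TF, UA]
Visit TF → queue [UA]
Visit UA → queue []

Visit order: AO, SK, RJ, LX, KB, HL, SY, KP, JE, SB, LK, OT, NS, TF, UA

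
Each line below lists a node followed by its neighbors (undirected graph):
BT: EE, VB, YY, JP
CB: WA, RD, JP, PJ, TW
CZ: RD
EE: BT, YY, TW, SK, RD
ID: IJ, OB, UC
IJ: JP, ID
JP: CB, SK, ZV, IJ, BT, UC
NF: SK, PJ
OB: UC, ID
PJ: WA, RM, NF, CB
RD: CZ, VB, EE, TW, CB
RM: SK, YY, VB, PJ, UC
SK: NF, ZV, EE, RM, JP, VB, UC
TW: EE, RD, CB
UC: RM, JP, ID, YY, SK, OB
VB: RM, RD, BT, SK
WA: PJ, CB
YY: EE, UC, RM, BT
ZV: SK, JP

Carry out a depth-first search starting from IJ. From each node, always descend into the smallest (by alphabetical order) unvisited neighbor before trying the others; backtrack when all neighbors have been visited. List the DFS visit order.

Visit IJ
IJ → ID
ID → OB
OB → UC
UC → JP
JP → BT
BT → EE
EE → RD
RD → CB
CB → PJ
PJ → NF
NF → SK
SK → RM
RM → VB
RM → YY
SK → ZV
PJ → WA
CB → TW
RD → CZ

IJ, ID, OB, UC, JP, BT, EE, RD, CB, PJ, NF, SK, RM, VB, YY, ZV, WA, TW, CZ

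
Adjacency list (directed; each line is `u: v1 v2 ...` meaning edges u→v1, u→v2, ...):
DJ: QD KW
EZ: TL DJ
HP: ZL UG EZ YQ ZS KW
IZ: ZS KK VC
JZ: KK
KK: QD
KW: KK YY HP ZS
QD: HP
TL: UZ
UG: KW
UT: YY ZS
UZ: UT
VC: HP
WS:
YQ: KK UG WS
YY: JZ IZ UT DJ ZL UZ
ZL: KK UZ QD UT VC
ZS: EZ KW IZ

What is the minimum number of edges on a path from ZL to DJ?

3

Level 0: ZL
Level 1: KK, QD, UT, UZ, VC
Level 2: HP, YY, ZS
Level 3: DJ, EZ, IZ, JZ, KW, UG, YQ
Level 4: TL, WS
DJ first appears at level 3.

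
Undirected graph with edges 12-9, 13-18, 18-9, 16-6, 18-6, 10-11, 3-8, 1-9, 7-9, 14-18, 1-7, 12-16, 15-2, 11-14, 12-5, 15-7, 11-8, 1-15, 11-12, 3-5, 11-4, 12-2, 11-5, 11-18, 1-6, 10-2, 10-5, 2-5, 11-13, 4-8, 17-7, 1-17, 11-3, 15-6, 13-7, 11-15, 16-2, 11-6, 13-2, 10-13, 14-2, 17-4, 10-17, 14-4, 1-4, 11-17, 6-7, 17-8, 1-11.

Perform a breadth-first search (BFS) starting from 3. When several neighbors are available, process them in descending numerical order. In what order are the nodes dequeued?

Visit 3; enqueue 11, 8, 5 → queue [11, 8, 5]
Visit 11; enqueue 18, 17, 15, 14, 13, 12, 10, 6, 4, 1 → queue [8, 5, 18, 17, 15, 14, 13, 12, 10, 6, 4, 1]
Visit 8 → queue [5, 18, 17, 15, 14, 13, 12, 10, 6, 4, 1]
Visit 5; enqueue 2 → queue [18, 17, 15, 14, 13, 12, 10, 6, 4, 1, 2]
Visit 18; enqueue 9 → queue [17, 15, 14, 13, 12, 10, 6, 4, 1, 2, 9]
Visit 17; enqueue 7 → queue [15, 14, 13, 12, 10, 6, 4, 1, 2, 9, 7]
Visit 15 → queue [14, 13, 12, 10, 6, 4, 1, 2, 9, 7]
Visit 14 → queue [13, 12, 10, 6, 4, 1, 2, 9, 7]
Visit 13 → queue [12, 10, 6, 4, 1, 2, 9, 7]
Visit 12; enqueue 16 → queue [10, 6, 4, 1, 2, 9, 7, 16]
Visit 10 → queue [6, 4, 1, 2, 9, 7, 16]
Visit 6 → queue [4, 1, 2, 9, 7, 16]
Visit 4 → queue [1, 2, 9, 7, 16]
Visit 1 → queue [2, 9, 7, 16]
Visit 2 → queue [9, 7, 16]
Visit 9 → queue [7, 16]
Visit 7 → queue [16]
Visit 16 → queue []

3, 11, 8, 5, 18, 17, 15, 14, 13, 12, 10, 6, 4, 1, 2, 9, 7, 16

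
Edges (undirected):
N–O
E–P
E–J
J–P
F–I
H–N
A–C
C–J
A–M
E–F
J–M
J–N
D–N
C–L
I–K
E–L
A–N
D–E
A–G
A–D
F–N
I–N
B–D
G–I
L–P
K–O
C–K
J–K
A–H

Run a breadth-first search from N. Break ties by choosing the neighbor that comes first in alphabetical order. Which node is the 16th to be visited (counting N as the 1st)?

Visit N; enqueue A, D, F, H, I, J, O → queue [A, D, F, H, I, J, O]
Visit A; enqueue C, G, M → queue [D, F, H, I, J, O, C, G, M]
Visit D; enqueue B, E → queue [F, H, I, J, O, C, G, M, B, E]
Visit F → queue [H, I, J, O, C, G, M, B, E]
Visit H → queue [I, J, O, C, G, M, B, E]
Visit I; enqueue K → queue [J, O, C, G, M, B, E, K]
Visit J; enqueue P → queue [O, C, G, M, B, E, K, P]
Visit O → queue [C, G, M, B, E, K, P]
Visit C; enqueue L → queue [G, M, B, E, K, P, L]
Visit G → queue [M, B, E, K, P, L]
Visit M → queue [B, E, K, P, L]
Visit B → queue [E, K, P, L]
Visit E → queue [K, P, L]
Visit K → queue [P, L]
Visit P → queue [L]
Visit L → queue []

Visit order: N, A, D, F, H, I, J, O, C, G, M, B, E, K, P, L

L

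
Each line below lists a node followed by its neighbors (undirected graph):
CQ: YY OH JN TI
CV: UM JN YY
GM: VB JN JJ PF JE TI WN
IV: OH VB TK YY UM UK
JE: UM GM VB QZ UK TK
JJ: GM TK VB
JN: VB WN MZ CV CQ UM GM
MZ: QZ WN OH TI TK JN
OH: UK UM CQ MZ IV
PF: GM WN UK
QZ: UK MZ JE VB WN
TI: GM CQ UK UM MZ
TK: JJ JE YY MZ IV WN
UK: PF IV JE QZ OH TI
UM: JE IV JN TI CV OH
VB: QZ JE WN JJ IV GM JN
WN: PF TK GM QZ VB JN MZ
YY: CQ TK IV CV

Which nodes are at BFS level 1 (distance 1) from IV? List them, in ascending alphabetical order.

OH, TK, UK, UM, VB, YY

Level 0: IV
Level 1: OH, TK, UK, UM, VB, YY
Level 2: CQ, CV, GM, JE, JJ, JN, MZ, PF, QZ, TI, WN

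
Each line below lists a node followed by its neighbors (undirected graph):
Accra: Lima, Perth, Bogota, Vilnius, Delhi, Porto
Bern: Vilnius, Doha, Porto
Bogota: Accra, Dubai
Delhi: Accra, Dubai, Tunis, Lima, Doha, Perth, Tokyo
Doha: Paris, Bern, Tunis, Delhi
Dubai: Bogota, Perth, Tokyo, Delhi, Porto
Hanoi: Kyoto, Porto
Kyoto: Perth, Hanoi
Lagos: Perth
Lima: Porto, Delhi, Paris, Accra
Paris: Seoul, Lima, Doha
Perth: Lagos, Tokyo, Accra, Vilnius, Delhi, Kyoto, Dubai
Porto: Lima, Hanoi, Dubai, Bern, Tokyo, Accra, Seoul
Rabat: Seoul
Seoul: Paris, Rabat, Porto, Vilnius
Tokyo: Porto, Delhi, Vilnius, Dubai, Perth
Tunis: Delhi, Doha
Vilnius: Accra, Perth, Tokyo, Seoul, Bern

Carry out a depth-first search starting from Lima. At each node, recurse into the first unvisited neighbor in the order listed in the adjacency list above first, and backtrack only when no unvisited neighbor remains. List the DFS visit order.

Visit Lima
Lima → Porto
Porto → Hanoi
Hanoi → Kyoto
Kyoto → Perth
Perth → Lagos
Perth → Tokyo
Tokyo → Delhi
Delhi → Accra
Accra → Bogota
Bogota → Dubai
Accra → Vilnius
Vilnius → Seoul
Seoul → Paris
Paris → Doha
Doha → Bern
Doha → Tunis
Seoul → Rabat

Lima Porto Hanoi Kyoto Perth Lagos Tokyo Delhi Accra Bogota Dubai Vilnius Seoul Paris Doha Bern Tunis Rabat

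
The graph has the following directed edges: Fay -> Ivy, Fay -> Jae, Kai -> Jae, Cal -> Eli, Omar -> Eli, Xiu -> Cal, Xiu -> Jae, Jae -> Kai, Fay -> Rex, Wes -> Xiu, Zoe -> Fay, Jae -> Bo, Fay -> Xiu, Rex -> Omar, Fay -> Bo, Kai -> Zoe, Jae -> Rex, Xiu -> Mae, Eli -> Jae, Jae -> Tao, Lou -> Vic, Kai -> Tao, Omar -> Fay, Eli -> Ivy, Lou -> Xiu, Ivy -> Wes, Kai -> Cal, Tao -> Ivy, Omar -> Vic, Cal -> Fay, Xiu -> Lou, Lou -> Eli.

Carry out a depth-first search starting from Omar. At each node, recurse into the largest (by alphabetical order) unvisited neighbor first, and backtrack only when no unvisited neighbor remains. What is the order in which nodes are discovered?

Omar, Vic, Fay, Xiu, Mae, Lou, Eli, Jae, Tao, Ivy, Wes, Rex, Kai, Zoe, Cal, Bo

Visit Omar
Omar → Vic
Omar → Fay
Fay → Xiu
Xiu → Mae
Xiu → Lou
Lou → Eli
Eli → Jae
Jae → Tao
Tao → Ivy
Ivy → Wes
Jae → Rex
Jae → Kai
Kai → Zoe
Kai → Cal
Jae → Bo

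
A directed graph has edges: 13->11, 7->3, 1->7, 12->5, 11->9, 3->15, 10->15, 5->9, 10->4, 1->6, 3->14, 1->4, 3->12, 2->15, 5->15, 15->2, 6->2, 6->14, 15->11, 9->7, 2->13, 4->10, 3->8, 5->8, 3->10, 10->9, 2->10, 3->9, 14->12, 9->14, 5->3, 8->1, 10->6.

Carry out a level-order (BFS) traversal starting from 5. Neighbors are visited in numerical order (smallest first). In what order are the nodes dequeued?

Visit 5; enqueue 3, 8, 9, 15 → queue [3, 8, 9, 15]
Visit 3; enqueue 10, 12, 14 → queue [8, 9, 15, 10, 12, 14]
Visit 8; enqueue 1 → queue [9, 15, 10, 12, 14, 1]
Visit 9; enqueue 7 → queue [15, 10, 12, 14, 1, 7]
Visit 15; enqueue 2, 11 → queue [10, 12, 14, 1, 7, 2, 11]
Visit 10; enqueue 4, 6 → queue [12, 14, 1, 7, 2, 11, 4, 6]
Visit 12 → queue [14, 1, 7, 2, 11, 4, 6]
Visit 14 → queue [1, 7, 2, 11, 4, 6]
Visit 1 → queue [7, 2, 11, 4, 6]
Visit 7 → queue [2, 11, 4, 6]
Visit 2; enqueue 13 → queue [11, 4, 6, 13]
Visit 11 → queue [4, 6, 13]
Visit 4 → queue [6, 13]
Visit 6 → queue [13]
Visit 13 → queue []

5 -> 3 -> 8 -> 9 -> 15 -> 10 -> 12 -> 14 -> 1 -> 7 -> 2 -> 11 -> 4 -> 6 -> 13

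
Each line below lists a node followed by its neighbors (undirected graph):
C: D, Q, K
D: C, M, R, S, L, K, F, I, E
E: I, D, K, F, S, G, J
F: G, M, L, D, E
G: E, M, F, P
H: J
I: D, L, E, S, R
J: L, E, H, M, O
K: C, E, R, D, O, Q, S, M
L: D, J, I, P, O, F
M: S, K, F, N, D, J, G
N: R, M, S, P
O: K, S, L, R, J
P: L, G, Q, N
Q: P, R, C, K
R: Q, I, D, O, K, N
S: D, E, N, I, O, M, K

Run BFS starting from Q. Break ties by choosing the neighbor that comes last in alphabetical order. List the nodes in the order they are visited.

Visit Q; enqueue R, P, K, C → queue [R, P, K, C]
Visit R; enqueue O, N, I, D → queue [P, K, C, O, N, I, D]
Visit P; enqueue L, G → queue [K, C, O, N, I, D, L, G]
Visit K; enqueue S, M, E → queue [C, O, N, I, D, L, G, S, M, E]
Visit C → queue [O, N, I, D, L, G, S, M, E]
Visit O; enqueue J → queue [N, I, D, L, G, S, M, E, J]
Visit N → queue [I, D, L, G, S, M, E, J]
Visit I → queue [D, L, G, S, M, E, J]
Visit D; enqueue F → queue [L, G, S, M, E, J, F]
Visit L → queue [G, S, M, E, J, F]
Visit G → queue [S, M, E, J, F]
Visit S → queue [M, E, J, F]
Visit M → queue [E, J, F]
Visit E → queue [J, F]
Visit J; enqueue H → queue [F, H]
Visit F → queue [H]
Visit H → queue []

Q, R, P, K, C, O, N, I, D, L, G, S, M, E, J, F, H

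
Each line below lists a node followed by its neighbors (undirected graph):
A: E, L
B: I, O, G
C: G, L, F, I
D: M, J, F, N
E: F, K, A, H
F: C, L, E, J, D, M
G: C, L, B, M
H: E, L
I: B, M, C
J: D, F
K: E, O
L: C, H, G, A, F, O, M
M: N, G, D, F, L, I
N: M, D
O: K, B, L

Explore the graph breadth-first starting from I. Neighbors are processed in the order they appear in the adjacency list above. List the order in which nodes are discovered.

Visit I; enqueue B, M, C → queue [B, M, C]
Visit B; enqueue O, G → queue [M, C, O, G]
Visit M; enqueue N, D, F, L → queue [C, O, G, N, D, F, L]
Visit C → queue [O, G, N, D, F, L]
Visit O; enqueue K → queue [G, N, D, F, L, K]
Visit G → queue [N, D, F, L, K]
Visit N → queue [D, F, L, K]
Visit D; enqueue J → queue [F, L, K, J]
Visit F; enqueue E → queue [L, K, J, E]
Visit L; enqueue H, A → queue [K, J, E, H, A]
Visit K → queue [J, E, H, A]
Visit J → queue [E, H, A]
Visit E → queue [H, A]
Visit H → queue [A]
Visit A → queue []

I → B → M → C → O → G → N → D → F → L → K → J → E → H → A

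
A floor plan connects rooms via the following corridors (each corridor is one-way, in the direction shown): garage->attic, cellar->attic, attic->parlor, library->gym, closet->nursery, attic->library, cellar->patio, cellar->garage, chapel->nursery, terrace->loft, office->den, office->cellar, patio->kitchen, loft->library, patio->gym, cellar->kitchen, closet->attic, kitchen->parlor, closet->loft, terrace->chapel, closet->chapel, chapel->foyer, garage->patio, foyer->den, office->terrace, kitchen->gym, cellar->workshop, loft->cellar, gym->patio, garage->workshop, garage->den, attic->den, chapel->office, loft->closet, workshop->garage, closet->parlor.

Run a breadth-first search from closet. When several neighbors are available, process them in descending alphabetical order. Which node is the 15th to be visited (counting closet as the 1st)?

Visit closet; enqueue parlor, nursery, loft, chapel, attic → queue [parlor, nursery, loft, chapel, attic]
Visit parlor → queue [nursery, loft, chapel, attic]
Visit nursery → queue [loft, chapel, attic]
Visit loft; enqueue library, cellar → queue [chapel, attic, library, cellar]
Visit chapel; enqueue office, foyer → queue [attic, library, cellar, office, foyer]
Visit attic; enqueue den → queue [library, cellar, office, foyer, den]
Visit library; enqueue gym → queue [cellar, office, foyer, den, gym]
Visit cellar; enqueue workshop, patio, kitchen, garage → queue [office, foyer, den, gym, workshop, patio, kitchen, garage]
Visit office; enqueue terrace → queue [foyer, den, gym, workshop, patio, kitchen, garage, terrace]
Visit foyer → queue [den, gym, workshop, patio, kitchen, garage, terrace]
Visit den → queue [gym, workshop, patio, kitchen, garage, terrace]
Visit gym → queue [workshop, patio, kitchen, garage, terrace]
Visit workshop → queue [patio, kitchen, garage, terrace]
Visit patio → queue [kitchen, garage, terrace]
Visit kitchen → queue [garage, terrace]
Visit garage → queue [terrace]
Visit terrace → queue []

Visit order: closet, parlor, nursery, loft, chapel, attic, library, cellar, office, foyer, den, gym, workshop, patio, kitchen, garage, terrace

kitchen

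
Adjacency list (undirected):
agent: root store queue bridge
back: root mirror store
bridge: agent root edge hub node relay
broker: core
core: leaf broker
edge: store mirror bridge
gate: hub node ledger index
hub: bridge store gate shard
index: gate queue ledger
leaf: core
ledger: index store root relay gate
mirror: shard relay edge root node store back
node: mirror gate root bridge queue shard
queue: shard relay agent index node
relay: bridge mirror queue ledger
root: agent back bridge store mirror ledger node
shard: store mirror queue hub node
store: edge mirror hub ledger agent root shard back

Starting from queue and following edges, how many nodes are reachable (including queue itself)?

BFS from queue visits: queue, shard, relay, agent, index, node, store, mirror, hub, bridge, ledger, root, gate, edge, back
Reachable nodes: 15 of 18 total.

15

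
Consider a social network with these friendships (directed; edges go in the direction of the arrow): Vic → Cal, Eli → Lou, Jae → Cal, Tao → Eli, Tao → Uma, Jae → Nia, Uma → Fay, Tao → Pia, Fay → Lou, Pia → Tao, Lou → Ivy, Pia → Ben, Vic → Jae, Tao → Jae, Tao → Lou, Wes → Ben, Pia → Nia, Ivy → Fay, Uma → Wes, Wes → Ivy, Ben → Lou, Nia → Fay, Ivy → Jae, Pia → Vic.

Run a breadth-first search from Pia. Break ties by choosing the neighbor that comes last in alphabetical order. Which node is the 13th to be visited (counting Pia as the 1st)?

Visit Pia; enqueue Vic, Tao, Nia, Ben → queue [Vic, Tao, Nia, Ben]
Visit Vic; enqueue Jae, Cal → queue [Tao, Nia, Ben, Jae, Cal]
Visit Tao; enqueue Uma, Lou, Eli → queue [Nia, Ben, Jae, Cal, Uma, Lou, Eli]
Visit Nia; enqueue Fay → queue [Ben, Jae, Cal, Uma, Lou, Eli, Fay]
Visit Ben → queue [Jae, Cal, Uma, Lou, Eli, Fay]
Visit Jae → queue [Cal, Uma, Lou, Eli, Fay]
Visit Cal → queue [Uma, Lou, Eli, Fay]
Visit Uma; enqueue Wes → queue [Lou, Eli, Fay, Wes]
Visit Lou; enqueue Ivy → queue [Eli, Fay, Wes, Ivy]
Visit Eli → queue [Fay, Wes, Ivy]
Visit Fay → queue [Wes, Ivy]
Visit Wes → queue [Ivy]
Visit Ivy → queue []

Visit order: Pia, Vic, Tao, Nia, Ben, Jae, Cal, Uma, Lou, Eli, Fay, Wes, Ivy

Ivy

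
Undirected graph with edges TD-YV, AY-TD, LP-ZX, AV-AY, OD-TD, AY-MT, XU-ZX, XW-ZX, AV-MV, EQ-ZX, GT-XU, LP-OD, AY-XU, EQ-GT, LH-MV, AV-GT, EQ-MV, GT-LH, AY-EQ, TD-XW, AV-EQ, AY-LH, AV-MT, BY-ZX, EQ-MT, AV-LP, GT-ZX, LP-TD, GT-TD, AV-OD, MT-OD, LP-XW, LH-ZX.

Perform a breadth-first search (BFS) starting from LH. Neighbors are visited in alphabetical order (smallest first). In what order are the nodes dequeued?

Visit LH; enqueue AY, GT, MV, ZX → queue [AY, GT, MV, ZX]
Visit AY; enqueue AV, EQ, MT, TD, XU → queue [GT, MV, ZX, AV, EQ, MT, TD, XU]
Visit GT → queue [MV, ZX, AV, EQ, MT, TD, XU]
Visit MV → queue [ZX, AV, EQ, MT, TD, XU]
Visit ZX; enqueue BY, LP, XW → queue [AV, EQ, MT, TD, XU, BY, LP, XW]
Visit AV; enqueue OD → queue [EQ, MT, TD, XU, BY, LP, XW, OD]
Visit EQ → queue [MT, TD, XU, BY, LP, XW, OD]
Visit MT → queue [TD, XU, BY, LP, XW, OD]
Visit TD; enqueue YV → queue [XU, BY, LP, XW, OD, YV]
Visit XU → queue [BY, LP, XW, OD, YV]
Visit BY → queue [LP, XW, OD, YV]
Visit LP → queue [XW, OD, YV]
Visit XW → queue [OD, YV]
Visit OD → queue [YV]
Visit YV → queue []

LH, AY, GT, MV, ZX, AV, EQ, MT, TD, XU, BY, LP, XW, OD, YV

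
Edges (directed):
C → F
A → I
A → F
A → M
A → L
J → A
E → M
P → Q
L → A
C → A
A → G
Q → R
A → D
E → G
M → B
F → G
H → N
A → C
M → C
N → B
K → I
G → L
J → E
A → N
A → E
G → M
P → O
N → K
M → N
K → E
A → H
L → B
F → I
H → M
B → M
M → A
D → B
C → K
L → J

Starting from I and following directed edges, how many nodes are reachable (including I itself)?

BFS from I visits: I
Reachable nodes: 1 of 18 total.

1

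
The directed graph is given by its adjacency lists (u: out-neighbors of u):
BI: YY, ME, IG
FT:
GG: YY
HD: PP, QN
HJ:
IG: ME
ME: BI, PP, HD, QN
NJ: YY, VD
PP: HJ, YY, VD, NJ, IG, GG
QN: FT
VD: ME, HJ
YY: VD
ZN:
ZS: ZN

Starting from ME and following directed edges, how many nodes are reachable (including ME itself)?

12

BFS from ME visits: ME, BI, PP, HD, QN, YY, IG, HJ, VD, NJ, GG, FT
Reachable nodes: 12 of 14 total.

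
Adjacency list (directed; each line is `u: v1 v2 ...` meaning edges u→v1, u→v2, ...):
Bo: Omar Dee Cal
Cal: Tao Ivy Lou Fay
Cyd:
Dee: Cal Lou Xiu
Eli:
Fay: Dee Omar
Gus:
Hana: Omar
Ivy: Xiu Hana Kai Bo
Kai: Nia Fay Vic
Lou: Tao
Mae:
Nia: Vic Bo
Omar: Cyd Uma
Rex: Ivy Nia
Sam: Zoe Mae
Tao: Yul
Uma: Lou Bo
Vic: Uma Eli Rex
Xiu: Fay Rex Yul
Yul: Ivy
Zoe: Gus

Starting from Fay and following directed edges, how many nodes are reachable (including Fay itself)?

BFS from Fay visits: Fay, Dee, Omar, Cal, Lou, Xiu, Cyd, Uma, Ivy, Tao, Rex, Yul, Bo, Hana, Kai, Nia, Vic, Eli
Reachable nodes: 18 of 22 total.

18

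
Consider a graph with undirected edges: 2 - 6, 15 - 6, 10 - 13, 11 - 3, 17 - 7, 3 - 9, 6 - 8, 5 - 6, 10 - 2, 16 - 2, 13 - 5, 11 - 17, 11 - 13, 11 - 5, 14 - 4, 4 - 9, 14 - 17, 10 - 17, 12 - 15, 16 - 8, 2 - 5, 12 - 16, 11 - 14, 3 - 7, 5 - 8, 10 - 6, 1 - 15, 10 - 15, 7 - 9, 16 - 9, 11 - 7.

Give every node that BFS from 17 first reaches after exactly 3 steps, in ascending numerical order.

Level 0: 17
Level 1: 7, 10, 11, 14
Level 2: 2, 3, 4, 5, 6, 9, 13, 15
Level 3: 1, 8, 12, 16

1, 8, 12, 16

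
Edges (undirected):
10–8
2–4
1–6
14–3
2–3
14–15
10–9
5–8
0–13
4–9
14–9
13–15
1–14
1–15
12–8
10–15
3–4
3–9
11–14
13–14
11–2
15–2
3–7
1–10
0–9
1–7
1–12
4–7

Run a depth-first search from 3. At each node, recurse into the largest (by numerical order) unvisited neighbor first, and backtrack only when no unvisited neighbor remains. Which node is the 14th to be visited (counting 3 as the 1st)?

11

Visit 3
3 → 14
14 → 15
15 → 13
13 → 0
0 → 9
9 → 10
10 → 8
8 → 12
12 → 1
1 → 7
7 → 4
4 → 2
2 → 11
1 → 6
8 → 5

Visit order: 3, 14, 15, 13, 0, 9, 10, 8, 12, 1, 7, 4, 2, 11, 6, 5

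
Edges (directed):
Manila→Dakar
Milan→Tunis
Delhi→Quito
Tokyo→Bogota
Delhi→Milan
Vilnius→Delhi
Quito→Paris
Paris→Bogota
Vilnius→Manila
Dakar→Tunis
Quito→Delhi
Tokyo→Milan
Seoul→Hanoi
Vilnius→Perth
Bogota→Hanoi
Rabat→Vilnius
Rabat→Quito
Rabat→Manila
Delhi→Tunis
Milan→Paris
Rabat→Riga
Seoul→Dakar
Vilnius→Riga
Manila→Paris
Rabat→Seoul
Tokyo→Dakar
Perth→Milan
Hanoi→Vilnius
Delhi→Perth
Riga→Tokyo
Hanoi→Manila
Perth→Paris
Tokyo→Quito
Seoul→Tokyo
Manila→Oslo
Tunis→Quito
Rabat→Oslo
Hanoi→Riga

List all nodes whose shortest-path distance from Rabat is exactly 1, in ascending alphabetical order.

Level 0: Rabat
Level 1: Manila, Oslo, Quito, Riga, Seoul, Vilnius
Level 2: Dakar, Delhi, Hanoi, Paris, Perth, Tokyo
Level 3: Bogota, Milan, Tunis

Manila, Oslo, Quito, Riga, Seoul, Vilnius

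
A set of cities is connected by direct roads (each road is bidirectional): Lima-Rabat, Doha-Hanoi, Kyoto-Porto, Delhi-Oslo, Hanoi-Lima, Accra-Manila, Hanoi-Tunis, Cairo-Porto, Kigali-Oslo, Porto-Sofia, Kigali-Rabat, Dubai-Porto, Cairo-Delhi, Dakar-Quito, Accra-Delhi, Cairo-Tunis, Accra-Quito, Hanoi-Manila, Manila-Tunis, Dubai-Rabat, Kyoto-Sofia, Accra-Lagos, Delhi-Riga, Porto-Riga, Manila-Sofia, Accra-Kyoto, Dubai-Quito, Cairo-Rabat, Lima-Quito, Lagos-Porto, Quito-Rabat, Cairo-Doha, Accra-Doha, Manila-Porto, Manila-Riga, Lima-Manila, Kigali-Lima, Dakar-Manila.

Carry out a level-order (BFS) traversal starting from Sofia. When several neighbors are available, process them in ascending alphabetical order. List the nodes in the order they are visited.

Visit Sofia; enqueue Kyoto, Manila, Porto → queue [Kyoto, Manila, Porto]
Visit Kyoto; enqueue Accra → queue [Manila, Porto, Accra]
Visit Manila; enqueue Dakar, Hanoi, Lima, Riga, Tunis → queue [Porto, Accra, Dakar, Hanoi, Lima, Riga, Tunis]
Visit Porto; enqueue Cairo, Dubai, Lagos → queue [Accra, Dakar, Hanoi, Lima, Riga, Tunis, Cairo, Dubai, Lagos]
Visit Accra; enqueue Delhi, Doha, Quito → queue [Dakar, Hanoi, Lima, Riga, Tunis, Cairo, Dubai, Lagos, Delhi, Doha, Quito]
Visit Dakar → queue [Hanoi, Lima, Riga, Tunis, Cairo, Dubai, Lagos, Delhi, Doha, Quito]
Visit Hanoi → queue [Lima, Riga, Tunis, Cairo, Dubai, Lagos, Delhi, Doha, Quito]
Visit Lima; enqueue Kigali, Rabat → queue [Riga, Tunis, Cairo, Dubai, Lagos, Delhi, Doha, Quito, Kigali, Rabat]
Visit Riga → queue [Tunis, Cairo, Dubai, Lagos, Delhi, Doha, Quito, Kigali, Rabat]
Visit Tunis → queue [Cairo, Dubai, Lagos, Delhi, Doha, Quito, Kigali, Rabat]
Visit Cairo → queue [Dubai, Lagos, Delhi, Doha, Quito, Kigali, Rabat]
Visit Dubai → queue [Lagos, Delhi, Doha, Quito, Kigali, Rabat]
Visit Lagos → queue [Delhi, Doha, Quito, Kigali, Rabat]
Visit Delhi; enqueue Oslo → queue [Doha, Quito, Kigali, Rabat, Oslo]
Visit Doha → queue [Quito, Kigali, Rabat, Oslo]
Visit Quito → queue [Kigali, Rabat, Oslo]
Visit Kigali → queue [Rabat, Oslo]
Visit Rabat → queue [Oslo]
Visit Oslo → queue []

Sofia -> Kyoto -> Manila -> Porto -> Accra -> Dakar -> Hanoi -> Lima -> Riga -> Tunis -> Cairo -> Dubai -> Lagos -> Delhi -> Doha -> Quito -> Kigali -> Rabat -> Oslo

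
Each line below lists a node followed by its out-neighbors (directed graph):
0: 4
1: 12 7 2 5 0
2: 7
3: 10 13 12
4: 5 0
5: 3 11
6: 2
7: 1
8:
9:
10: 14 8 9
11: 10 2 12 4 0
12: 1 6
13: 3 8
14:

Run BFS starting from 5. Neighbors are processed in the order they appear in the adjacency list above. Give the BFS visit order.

Visit 5; enqueue 3, 11 → queue [3, 11]
Visit 3; enqueue 10, 13, 12 → queue [11, 10, 13, 12]
Visit 11; enqueue 2, 4, 0 → queue [10, 13, 12, 2, 4, 0]
Visit 10; enqueue 14, 8, 9 → queue [13, 12, 2, 4, 0, 14, 8, 9]
Visit 13 → queue [12, 2, 4, 0, 14, 8, 9]
Visit 12; enqueue 1, 6 → queue [2, 4, 0, 14, 8, 9, 1, 6]
Visit 2; enqueue 7 → queue [4, 0, 14, 8, 9, 1, 6, 7]
Visit 4 → queue [0, 14, 8, 9, 1, 6, 7]
Visit 0 → queue [14, 8, 9, 1, 6, 7]
Visit 14 → queue [8, 9, 1, 6, 7]
Visit 8 → queue [9, 1, 6, 7]
Visit 9 → queue [1, 6, 7]
Visit 1 → queue [6, 7]
Visit 6 → queue [7]
Visit 7 → queue []

5, 3, 11, 10, 13, 12, 2, 4, 0, 14, 8, 9, 1, 6, 7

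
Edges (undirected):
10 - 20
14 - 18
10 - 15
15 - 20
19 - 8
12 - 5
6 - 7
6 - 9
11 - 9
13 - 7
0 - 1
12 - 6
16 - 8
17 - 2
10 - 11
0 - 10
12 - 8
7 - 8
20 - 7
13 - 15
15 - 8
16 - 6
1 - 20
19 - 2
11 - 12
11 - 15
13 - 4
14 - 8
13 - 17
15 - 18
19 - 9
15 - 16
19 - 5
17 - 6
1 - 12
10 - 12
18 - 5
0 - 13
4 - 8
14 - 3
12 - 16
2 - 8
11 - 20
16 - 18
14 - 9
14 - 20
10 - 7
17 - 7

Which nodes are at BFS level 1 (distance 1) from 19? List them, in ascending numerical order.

Level 0: 19
Level 1: 2, 5, 8, 9
Level 2: 4, 6, 7, 11, 12, 14, 15, 16, 17, 18
Level 3: 1, 3, 10, 13, 20
Level 4: 0

2, 5, 8, 9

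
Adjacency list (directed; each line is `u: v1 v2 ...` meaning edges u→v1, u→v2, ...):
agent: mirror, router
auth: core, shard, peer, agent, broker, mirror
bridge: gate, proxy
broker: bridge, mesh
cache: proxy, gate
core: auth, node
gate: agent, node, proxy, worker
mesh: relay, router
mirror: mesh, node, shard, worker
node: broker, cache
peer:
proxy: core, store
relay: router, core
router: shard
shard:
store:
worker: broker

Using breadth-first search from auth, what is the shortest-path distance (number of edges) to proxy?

3

Level 0: auth
Level 1: agent, broker, core, mirror, peer, shard
Level 2: bridge, mesh, node, router, worker
Level 3: cache, gate, proxy, relay
Level 4: store
proxy first appears at level 3.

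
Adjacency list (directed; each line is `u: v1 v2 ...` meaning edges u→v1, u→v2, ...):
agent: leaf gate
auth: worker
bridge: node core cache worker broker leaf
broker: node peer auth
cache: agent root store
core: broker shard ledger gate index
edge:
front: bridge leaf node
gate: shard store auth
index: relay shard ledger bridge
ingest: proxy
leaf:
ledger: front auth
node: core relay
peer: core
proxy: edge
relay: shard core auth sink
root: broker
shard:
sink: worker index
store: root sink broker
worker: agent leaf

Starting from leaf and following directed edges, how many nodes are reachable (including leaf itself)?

BFS from leaf visits: leaf
Reachable nodes: 1 of 22 total.

1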